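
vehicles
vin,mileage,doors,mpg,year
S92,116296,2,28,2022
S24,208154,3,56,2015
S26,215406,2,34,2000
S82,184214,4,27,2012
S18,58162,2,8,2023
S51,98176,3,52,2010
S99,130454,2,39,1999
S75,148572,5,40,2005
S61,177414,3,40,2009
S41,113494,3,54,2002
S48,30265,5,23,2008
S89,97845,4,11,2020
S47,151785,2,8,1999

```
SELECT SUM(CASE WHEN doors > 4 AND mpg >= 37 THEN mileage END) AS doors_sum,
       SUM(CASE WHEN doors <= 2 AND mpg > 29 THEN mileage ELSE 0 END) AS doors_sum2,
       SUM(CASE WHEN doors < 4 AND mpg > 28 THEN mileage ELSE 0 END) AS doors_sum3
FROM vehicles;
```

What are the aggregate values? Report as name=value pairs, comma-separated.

doors_sum=148572, doors_sum2=345860, doors_sum3=943098

[doors_sum: doors > 4 AND mpg >= 37]
vin=S92: ✗
vin=S24: ✗
vin=S26: ✗
vin=S82: ✗
vin=S18: ✗
vin=S51: ✗
vin=S99: ✗
vin=S75: ✓ → 148572
vin=S61: ✗
vin=S41: ✗
vin=S48: ✗
vin=S89: ✗
vin=S47: ✗
doors_sum = 148572
—
[doors_sum2: doors <= 2 AND mpg > 29]
vin=S92: ✗
vin=S24: ✗
vin=S26: ✓ → 215406
vin=S82: ✗
vin=S18: ✗
vin=S51: ✗
vin=S99: ✓ → 130454
vin=S75: ✗
vin=S61: ✗
vin=S41: ✗
vin=S48: ✗
vin=S89: ✗
vin=S47: ✗
doors_sum2 = 215406 + 130454 = 345860
—
[doors_sum3: doors < 4 AND mpg > 28]
vin=S92: ✗
vin=S24: ✓ → 208154
vin=S26: ✓ → 215406
vin=S82: ✗
vin=S18: ✗
vin=S51: ✓ → 98176
vin=S99: ✓ → 130454
vin=S75: ✗
vin=S61: ✓ → 177414
vin=S41: ✓ → 113494
vin=S48: ✗
vin=S89: ✗
vin=S47: ✗
doors_sum3 = 208154 + 215406 + 98176 + 130454 + 177414 + 113494 = 943098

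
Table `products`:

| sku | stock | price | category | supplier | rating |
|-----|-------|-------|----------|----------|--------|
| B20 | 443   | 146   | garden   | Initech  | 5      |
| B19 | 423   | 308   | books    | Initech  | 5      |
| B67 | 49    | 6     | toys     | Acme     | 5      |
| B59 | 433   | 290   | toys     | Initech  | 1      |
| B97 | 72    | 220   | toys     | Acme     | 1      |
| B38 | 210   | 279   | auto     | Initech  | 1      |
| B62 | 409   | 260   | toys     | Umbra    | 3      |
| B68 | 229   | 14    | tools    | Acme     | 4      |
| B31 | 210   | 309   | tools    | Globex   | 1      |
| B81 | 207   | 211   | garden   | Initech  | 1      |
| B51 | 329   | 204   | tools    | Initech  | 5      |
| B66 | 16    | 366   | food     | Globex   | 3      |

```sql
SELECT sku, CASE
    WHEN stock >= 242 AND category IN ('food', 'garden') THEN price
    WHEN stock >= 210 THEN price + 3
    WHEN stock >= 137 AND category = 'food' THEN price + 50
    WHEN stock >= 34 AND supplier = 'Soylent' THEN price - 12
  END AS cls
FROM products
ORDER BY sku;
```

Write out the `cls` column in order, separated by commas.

311, 146, 312, 282, 207, 293, 263, NULL, NULL, 17, NULL, NULL

sku=B19: stock >= 210 → 311
sku=B20: stock >= 242 AND category IN ('food', 'garden') → 146
sku=B31: stock >= 210 → 312
sku=B38: stock >= 210 → 282
sku=B51: stock >= 210 → 207
sku=B59: stock >= 210 → 293
sku=B62: stock >= 210 → 263
sku=B66: (no match → NULL) → NULL
sku=B67: (no match → NULL) → NULL
sku=B68: stock >= 210 → 17
sku=B81: (no match → NULL) → NULL
sku=B97: (no match → NULL) → NULL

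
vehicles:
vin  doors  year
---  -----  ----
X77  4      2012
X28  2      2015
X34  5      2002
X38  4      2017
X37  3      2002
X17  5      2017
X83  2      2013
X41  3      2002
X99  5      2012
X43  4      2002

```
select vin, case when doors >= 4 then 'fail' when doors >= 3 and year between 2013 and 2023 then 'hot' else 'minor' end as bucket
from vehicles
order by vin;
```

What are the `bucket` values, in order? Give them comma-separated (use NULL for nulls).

vin=X17: doors >= 4 → fail
vin=X28: ELSE → minor
vin=X34: doors >= 4 → fail
vin=X37: ELSE → minor
vin=X38: doors >= 4 → fail
vin=X41: ELSE → minor
vin=X43: doors >= 4 → fail
vin=X77: doors >= 4 → fail
vin=X83: ELSE → minor
vin=X99: doors >= 4 → fail

fail, minor, fail, minor, fail, minor, fail, fail, minor, fail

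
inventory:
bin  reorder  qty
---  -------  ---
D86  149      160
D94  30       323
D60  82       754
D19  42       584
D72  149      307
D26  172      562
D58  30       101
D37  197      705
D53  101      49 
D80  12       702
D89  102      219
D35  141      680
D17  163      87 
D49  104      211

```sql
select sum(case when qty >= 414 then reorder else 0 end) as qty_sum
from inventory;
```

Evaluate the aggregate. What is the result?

bin=D86: ✗
bin=D94: ✗
bin=D60: ✓ → 82
bin=D19: ✓ → 42
bin=D72: ✗
bin=D26: ✓ → 172
bin=D58: ✗
bin=D37: ✓ → 197
bin=D53: ✗
bin=D80: ✓ → 12
bin=D89: ✗
bin=D35: ✓ → 141
bin=D17: ✗
bin=D49: ✗
qty_sum = 82 + 42 + 172 + 197 + 12 + 141 = 646

646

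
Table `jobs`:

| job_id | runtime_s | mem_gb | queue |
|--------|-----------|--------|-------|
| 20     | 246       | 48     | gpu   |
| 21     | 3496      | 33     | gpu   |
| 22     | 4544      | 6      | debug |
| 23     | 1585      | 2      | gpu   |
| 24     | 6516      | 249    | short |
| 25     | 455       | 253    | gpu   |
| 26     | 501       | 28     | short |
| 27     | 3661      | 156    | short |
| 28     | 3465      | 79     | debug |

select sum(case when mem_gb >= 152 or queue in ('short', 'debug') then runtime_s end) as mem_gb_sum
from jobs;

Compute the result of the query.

job_id=20: ✗
job_id=21: ✗
job_id=22: ✓ → 4544
job_id=23: ✗
job_id=24: ✓ → 6516
job_id=25: ✓ → 455
job_id=26: ✓ → 501
job_id=27: ✓ → 3661
job_id=28: ✓ → 3465
mem_gb_sum = 4544 + 6516 + 455 + 501 + 3661 + 3465 = 19142

19142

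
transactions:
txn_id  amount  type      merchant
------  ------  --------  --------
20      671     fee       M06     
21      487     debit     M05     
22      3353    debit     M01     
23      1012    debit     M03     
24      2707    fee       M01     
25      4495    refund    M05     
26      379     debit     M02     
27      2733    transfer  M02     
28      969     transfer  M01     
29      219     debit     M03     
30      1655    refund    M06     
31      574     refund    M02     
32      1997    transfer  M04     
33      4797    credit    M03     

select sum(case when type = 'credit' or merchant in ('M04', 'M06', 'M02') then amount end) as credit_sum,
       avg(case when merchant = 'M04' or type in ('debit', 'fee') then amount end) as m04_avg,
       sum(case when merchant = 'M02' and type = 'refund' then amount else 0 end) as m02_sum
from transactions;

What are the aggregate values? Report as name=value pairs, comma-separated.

[credit_sum: type = 'credit' or merchant in ('M04', 'M06', 'M02')]
txn_id=20: ✓ → 671
txn_id=21: ✗
txn_id=22: ✗
txn_id=23: ✗
txn_id=24: ✗
txn_id=25: ✗
txn_id=26: ✓ → 379
txn_id=27: ✓ → 2733
txn_id=28: ✗
txn_id=29: ✗
txn_id=30: ✓ → 1655
txn_id=31: ✓ → 574
txn_id=32: ✓ → 1997
txn_id=33: ✓ → 4797
credit_sum = 671 + 379 + 2733 + 1655 + 574 + 1997 + 4797 = 12806
—
[m04_avg: merchant = 'M04' or type in ('debit', 'fee')]
txn_id=20: ✓ → 671
txn_id=21: ✓ → 487
txn_id=22: ✓ → 3353
txn_id=23: ✓ → 1012
txn_id=24: ✓ → 2707
txn_id=25: ✗
txn_id=26: ✓ → 379
txn_id=27: ✗
txn_id=28: ✗
txn_id=29: ✓ → 219
txn_id=30: ✗
txn_id=31: ✗
txn_id=32: ✓ → 1997
txn_id=33: ✗
m04_avg = (671 + 487 + 3353 + 1012 + 2707 + 379 + 219 + 1997) / 8 = 1353.125
—
[m02_sum: merchant = 'M02' and type = 'refund']
txn_id=20: ✗
txn_id=21: ✗
txn_id=22: ✗
txn_id=23: ✗
txn_id=24: ✗
txn_id=25: ✗
txn_id=26: ✗
txn_id=27: ✗
txn_id=28: ✗
txn_id=29: ✗
txn_id=30: ✗
txn_id=31: ✓ → 574
txn_id=32: ✗
txn_id=33: ✗
m02_sum = 574

credit_sum=12806, m04_avg=1353.125, m02_sum=574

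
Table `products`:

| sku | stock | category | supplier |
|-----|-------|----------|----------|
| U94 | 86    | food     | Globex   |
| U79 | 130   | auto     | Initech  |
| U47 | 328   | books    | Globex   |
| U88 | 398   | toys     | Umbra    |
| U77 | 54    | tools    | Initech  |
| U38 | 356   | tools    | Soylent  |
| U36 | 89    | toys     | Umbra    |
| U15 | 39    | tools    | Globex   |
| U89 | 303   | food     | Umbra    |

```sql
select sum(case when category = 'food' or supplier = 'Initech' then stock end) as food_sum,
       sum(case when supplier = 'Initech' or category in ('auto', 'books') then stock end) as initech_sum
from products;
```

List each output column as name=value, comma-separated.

[food_sum: category = 'food' or supplier = 'Initech']
sku=U94: ✓ → 86
sku=U79: ✓ → 130
sku=U47: ✗
sku=U88: ✗
sku=U77: ✓ → 54
sku=U38: ✗
sku=U36: ✗
sku=U15: ✗
sku=U89: ✓ → 303
food_sum = 86 + 130 + 54 + 303 = 573
—
[initech_sum: supplier = 'Initech' or category in ('auto', 'books')]
sku=U94: ✗
sku=U79: ✓ → 130
sku=U47: ✓ → 328
sku=U88: ✗
sku=U77: ✓ → 54
sku=U38: ✗
sku=U36: ✗
sku=U15: ✗
sku=U89: ✗
initech_sum = 130 + 328 + 54 = 512

food_sum=573, initech_sum=512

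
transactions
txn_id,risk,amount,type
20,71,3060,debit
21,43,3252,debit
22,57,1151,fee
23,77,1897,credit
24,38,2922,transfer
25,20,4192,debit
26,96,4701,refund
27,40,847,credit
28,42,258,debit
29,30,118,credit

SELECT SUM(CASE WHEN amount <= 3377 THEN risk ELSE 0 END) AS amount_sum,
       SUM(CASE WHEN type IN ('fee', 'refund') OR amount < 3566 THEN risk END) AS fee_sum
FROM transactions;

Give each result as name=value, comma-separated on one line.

[amount_sum: amount <= 3377]
txn_id=20: ✓ → 71
txn_id=21: ✓ → 43
txn_id=22: ✓ → 57
txn_id=23: ✓ → 77
txn_id=24: ✓ → 38
txn_id=25: ✗
txn_id=26: ✗
txn_id=27: ✓ → 40
txn_id=28: ✓ → 42
txn_id=29: ✓ → 30
amount_sum = 71 + 43 + 57 + 77 + 38 + 40 + 42 + 30 = 398
—
[fee_sum: type IN ('fee', 'refund') OR amount < 3566]
txn_id=20: ✓ → 71
txn_id=21: ✓ → 43
txn_id=22: ✓ → 57
txn_id=23: ✓ → 77
txn_id=24: ✓ → 38
txn_id=25: ✗
txn_id=26: ✓ → 96
txn_id=27: ✓ → 40
txn_id=28: ✓ → 42
txn_id=29: ✓ → 30
fee_sum = 71 + 43 + 57 + 77 + 38 + 96 + 40 + 42 + 30 = 494

amount_sum=398, fee_sum=494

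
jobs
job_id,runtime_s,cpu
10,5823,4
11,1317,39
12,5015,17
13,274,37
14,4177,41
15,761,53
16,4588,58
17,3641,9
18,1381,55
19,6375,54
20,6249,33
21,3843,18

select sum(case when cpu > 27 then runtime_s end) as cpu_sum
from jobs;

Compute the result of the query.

job_id=10: ✗
job_id=11: ✓ → 1317
job_id=12: ✗
job_id=13: ✓ → 274
job_id=14: ✓ → 4177
job_id=15: ✓ → 761
job_id=16: ✓ → 4588
job_id=17: ✗
job_id=18: ✓ → 1381
job_id=19: ✓ → 6375
job_id=20: ✓ → 6249
job_id=21: ✗
cpu_sum = 1317 + 274 + 4177 + 761 + 4588 + 1381 + 6375 + 6249 = 25122

25122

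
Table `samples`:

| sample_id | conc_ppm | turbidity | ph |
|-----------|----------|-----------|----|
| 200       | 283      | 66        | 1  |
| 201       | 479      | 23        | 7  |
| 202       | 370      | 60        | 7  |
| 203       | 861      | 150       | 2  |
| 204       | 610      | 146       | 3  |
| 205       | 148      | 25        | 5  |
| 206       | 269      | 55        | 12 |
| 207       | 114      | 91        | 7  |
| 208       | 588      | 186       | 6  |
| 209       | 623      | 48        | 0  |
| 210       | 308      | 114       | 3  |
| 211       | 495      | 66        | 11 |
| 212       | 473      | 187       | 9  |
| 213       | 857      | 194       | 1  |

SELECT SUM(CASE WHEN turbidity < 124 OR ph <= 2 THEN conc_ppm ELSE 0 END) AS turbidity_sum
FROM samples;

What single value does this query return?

4807

sample_id=200: ✓ → 283
sample_id=201: ✓ → 479
sample_id=202: ✓ → 370
sample_id=203: ✓ → 861
sample_id=204: ✗
sample_id=205: ✓ → 148
sample_id=206: ✓ → 269
sample_id=207: ✓ → 114
sample_id=208: ✗
sample_id=209: ✓ → 623
sample_id=210: ✓ → 308
sample_id=211: ✓ → 495
sample_id=212: ✗
sample_id=213: ✓ → 857
turbidity_sum = 283 + 479 + 370 + 861 + 148 + 269 + 114 + 623 + 308 + 495 + 857 = 4807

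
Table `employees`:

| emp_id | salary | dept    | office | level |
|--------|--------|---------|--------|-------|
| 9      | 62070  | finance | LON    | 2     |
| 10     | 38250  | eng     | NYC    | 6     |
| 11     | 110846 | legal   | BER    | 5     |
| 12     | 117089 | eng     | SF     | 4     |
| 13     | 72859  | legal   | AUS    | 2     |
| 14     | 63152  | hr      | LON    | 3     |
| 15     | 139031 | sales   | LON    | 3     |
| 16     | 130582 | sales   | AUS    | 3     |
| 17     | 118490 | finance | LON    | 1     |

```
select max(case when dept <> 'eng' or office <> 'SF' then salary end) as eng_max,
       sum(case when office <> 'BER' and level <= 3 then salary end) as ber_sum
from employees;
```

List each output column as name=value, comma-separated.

[eng_max: dept <> 'eng' or office <> 'SF']
emp_id=9: ✓ → 62070
emp_id=10: ✓ → 38250
emp_id=11: ✓ → 110846
emp_id=12: ✗
emp_id=13: ✓ → 72859
emp_id=14: ✓ → 63152
emp_id=15: ✓ → 139031
emp_id=16: ✓ → 130582
emp_id=17: ✓ → 118490
eng_max = MAX(62070, 38250, 110846, 72859, 63152, 139031, 130582, 118490) = 139031
—
[ber_sum: office <> 'BER' and level <= 3]
emp_id=9: ✓ → 62070
emp_id=10: ✗
emp_id=11: ✗
emp_id=12: ✗
emp_id=13: ✓ → 72859
emp_id=14: ✓ → 63152
emp_id=15: ✓ → 139031
emp_id=16: ✓ → 130582
emp_id=17: ✓ → 118490
ber_sum = 62070 + 72859 + 63152 + 139031 + 130582 + 118490 = 586184

eng_max=139031, ber_sum=586184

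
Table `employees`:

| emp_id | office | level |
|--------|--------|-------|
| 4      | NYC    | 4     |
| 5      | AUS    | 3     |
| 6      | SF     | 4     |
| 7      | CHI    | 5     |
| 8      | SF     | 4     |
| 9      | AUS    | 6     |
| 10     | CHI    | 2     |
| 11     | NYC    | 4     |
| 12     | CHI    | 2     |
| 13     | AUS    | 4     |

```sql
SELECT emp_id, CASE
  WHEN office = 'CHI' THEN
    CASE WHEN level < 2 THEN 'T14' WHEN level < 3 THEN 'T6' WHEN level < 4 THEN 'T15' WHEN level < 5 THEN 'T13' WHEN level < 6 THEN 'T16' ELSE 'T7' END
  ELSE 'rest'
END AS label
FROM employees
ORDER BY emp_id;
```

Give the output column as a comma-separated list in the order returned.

emp_id=4: office='NYC' → outer ELSE → rest
emp_id=5: office='AUS' → outer ELSE → rest
emp_id=6: office='SF' → outer ELSE → rest
emp_id=7: office='CHI' → inner[level < 6] → T16
emp_id=8: office='SF' → outer ELSE → rest
emp_id=9: office='AUS' → outer ELSE → rest
emp_id=10: office='CHI' → inner[level < 3] → T6
emp_id=11: office='NYC' → outer ELSE → rest
emp_id=12: office='CHI' → inner[level < 3] → T6
emp_id=13: office='AUS' → outer ELSE → rest

rest, rest, rest, T16, rest, rest, T6, rest, T6, rest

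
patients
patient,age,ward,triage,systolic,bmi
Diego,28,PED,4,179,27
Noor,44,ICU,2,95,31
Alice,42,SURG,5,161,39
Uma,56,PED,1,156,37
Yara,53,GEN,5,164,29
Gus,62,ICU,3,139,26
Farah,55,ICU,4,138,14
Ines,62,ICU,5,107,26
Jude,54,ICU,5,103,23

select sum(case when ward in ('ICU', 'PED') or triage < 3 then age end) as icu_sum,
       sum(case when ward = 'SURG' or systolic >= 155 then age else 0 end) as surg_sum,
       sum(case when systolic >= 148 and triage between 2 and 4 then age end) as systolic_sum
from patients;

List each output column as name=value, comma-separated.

icu_sum=361, surg_sum=179, systolic_sum=28

[icu_sum: ward in ('ICU', 'PED') or triage < 3]
patient=Diego: ✓ → 28
patient=Noor: ✓ → 44
patient=Alice: ✗
patient=Uma: ✓ → 56
patient=Yara: ✗
patient=Gus: ✓ → 62
patient=Farah: ✓ → 55
patient=Ines: ✓ → 62
patient=Jude: ✓ → 54
icu_sum = 28 + 44 + 56 + 62 + 55 + 62 + 54 = 361
—
[surg_sum: ward = 'SURG' or systolic >= 155]
patient=Diego: ✓ → 28
patient=Noor: ✗
patient=Alice: ✓ → 42
patient=Uma: ✓ → 56
patient=Yara: ✓ → 53
patient=Gus: ✗
patient=Farah: ✗
patient=Ines: ✗
patient=Jude: ✗
surg_sum = 28 + 42 + 56 + 53 = 179
—
[systolic_sum: systolic >= 148 and triage between 2 and 4]
patient=Diego: ✓ → 28
patient=Noor: ✗
patient=Alice: ✗
patient=Uma: ✗
patient=Yara: ✗
patient=Gus: ✗
patient=Farah: ✗
patient=Ines: ✗
patient=Jude: ✗
systolic_sum = 28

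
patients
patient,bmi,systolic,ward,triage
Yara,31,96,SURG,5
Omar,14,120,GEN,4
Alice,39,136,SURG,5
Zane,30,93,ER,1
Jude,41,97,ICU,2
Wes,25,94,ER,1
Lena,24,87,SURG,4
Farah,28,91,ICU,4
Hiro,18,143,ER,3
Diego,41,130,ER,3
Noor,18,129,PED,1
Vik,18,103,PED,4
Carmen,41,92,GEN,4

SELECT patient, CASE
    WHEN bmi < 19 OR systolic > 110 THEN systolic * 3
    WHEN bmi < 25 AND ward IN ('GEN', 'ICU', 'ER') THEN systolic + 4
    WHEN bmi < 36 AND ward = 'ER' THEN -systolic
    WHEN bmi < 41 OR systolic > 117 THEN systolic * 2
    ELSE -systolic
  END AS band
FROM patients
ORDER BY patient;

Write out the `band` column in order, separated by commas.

408, -92, 390, 182, 429, -97, 174, 387, 360, 309, -94, 192, -93

patient=Alice: bmi < 19 OR systolic > 110 → 408
patient=Carmen: ELSE → -92
patient=Diego: bmi < 19 OR systolic > 110 → 390
patient=Farah: bmi < 41 OR systolic > 117 → 182
patient=Hiro: bmi < 19 OR systolic > 110 → 429
patient=Jude: ELSE → -97
patient=Lena: bmi < 41 OR systolic > 117 → 174
patient=Noor: bmi < 19 OR systolic > 110 → 387
patient=Omar: bmi < 19 OR systolic > 110 → 360
patient=Vik: bmi < 19 OR systolic > 110 → 309
patient=Wes: bmi < 36 AND ward = 'ER' → -94
patient=Yara: bmi < 41 OR systolic > 117 → 192
patient=Zane: bmi < 36 AND ward = 'ER' → -93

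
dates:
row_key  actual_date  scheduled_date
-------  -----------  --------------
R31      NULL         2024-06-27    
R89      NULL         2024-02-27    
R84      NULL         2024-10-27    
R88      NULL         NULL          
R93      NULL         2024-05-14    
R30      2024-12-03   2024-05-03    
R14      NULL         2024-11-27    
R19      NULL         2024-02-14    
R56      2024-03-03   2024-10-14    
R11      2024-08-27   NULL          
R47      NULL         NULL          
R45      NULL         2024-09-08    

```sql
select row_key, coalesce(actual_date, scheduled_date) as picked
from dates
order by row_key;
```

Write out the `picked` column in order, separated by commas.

row_key=R11: actual_date=2024-08-27 → 2024-08-27
row_key=R14: actual_date=NULL, scheduled_date=2024-11-27 → 2024-11-27
row_key=R19: actual_date=NULL, scheduled_date=2024-02-14 → 2024-02-14
row_key=R30: actual_date=2024-12-03 → 2024-12-03
row_key=R31: actual_date=NULL, scheduled_date=2024-06-27 → 2024-06-27
row_key=R45: actual_date=NULL, scheduled_date=2024-09-08 → 2024-09-08
row_key=R47: actual_date=NULL, scheduled_date=NULL (all NULL) → NULL
row_key=R56: actual_date=2024-03-03 → 2024-03-03
row_key=R84: actual_date=NULL, scheduled_date=2024-10-27 → 2024-10-27
row_key=R88: actual_date=NULL, scheduled_date=NULL (all NULL) → NULL
row_key=R89: actual_date=NULL, scheduled_date=2024-02-27 → 2024-02-27
row_key=R93: actual_date=NULL, scheduled_date=2024-05-14 → 2024-05-14

2024-08-27, 2024-11-27, 2024-02-14, 2024-12-03, 2024-06-27, 2024-09-08, NULL, 2024-03-03, 2024-10-27, NULL, 2024-02-27, 2024-05-14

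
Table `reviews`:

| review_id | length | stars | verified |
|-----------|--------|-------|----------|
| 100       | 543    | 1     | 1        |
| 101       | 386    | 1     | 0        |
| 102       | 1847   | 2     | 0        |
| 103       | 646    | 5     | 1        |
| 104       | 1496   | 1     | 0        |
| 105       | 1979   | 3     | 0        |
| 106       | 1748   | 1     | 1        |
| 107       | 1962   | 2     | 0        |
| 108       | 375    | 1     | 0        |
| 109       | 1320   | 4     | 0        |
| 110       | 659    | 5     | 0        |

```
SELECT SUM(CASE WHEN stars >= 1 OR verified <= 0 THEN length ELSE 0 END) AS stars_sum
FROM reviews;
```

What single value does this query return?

12961

review_id=100: ✓ → 543
review_id=101: ✓ → 386
review_id=102: ✓ → 1847
review_id=103: ✓ → 646
review_id=104: ✓ → 1496
review_id=105: ✓ → 1979
review_id=106: ✓ → 1748
review_id=107: ✓ → 1962
review_id=108: ✓ → 375
review_id=109: ✓ → 1320
review_id=110: ✓ → 659
stars_sum = 543 + 386 + 1847 + 646 + 1496 + 1979 + 1748 + 1962 + 375 + 1320 + 659 = 12961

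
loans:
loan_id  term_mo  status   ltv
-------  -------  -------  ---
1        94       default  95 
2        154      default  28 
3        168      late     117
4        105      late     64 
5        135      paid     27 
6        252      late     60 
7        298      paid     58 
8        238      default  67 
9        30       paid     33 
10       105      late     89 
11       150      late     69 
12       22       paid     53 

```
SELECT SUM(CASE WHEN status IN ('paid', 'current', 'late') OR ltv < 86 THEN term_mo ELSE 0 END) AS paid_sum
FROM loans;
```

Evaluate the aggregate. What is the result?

loan_id=1: ✗
loan_id=2: ✓ → 154
loan_id=3: ✓ → 168
loan_id=4: ✓ → 105
loan_id=5: ✓ → 135
loan_id=6: ✓ → 252
loan_id=7: ✓ → 298
loan_id=8: ✓ → 238
loan_id=9: ✓ → 30
loan_id=10: ✓ → 105
loan_id=11: ✓ → 150
loan_id=12: ✓ → 22
paid_sum = 154 + 168 + 105 + 135 + 252 + 298 + 238 + 30 + 105 + 150 + 22 = 1657

1657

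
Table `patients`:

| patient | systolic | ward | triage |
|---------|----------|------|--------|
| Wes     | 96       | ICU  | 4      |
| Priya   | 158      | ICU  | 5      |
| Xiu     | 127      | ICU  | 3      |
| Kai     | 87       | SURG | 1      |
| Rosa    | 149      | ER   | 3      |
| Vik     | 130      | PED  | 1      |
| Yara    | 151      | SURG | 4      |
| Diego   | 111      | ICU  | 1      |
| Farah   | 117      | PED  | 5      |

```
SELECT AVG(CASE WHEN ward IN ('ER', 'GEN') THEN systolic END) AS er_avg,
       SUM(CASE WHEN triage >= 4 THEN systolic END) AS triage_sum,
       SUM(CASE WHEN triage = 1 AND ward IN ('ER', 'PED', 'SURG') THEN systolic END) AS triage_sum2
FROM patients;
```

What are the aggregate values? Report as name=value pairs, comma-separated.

[er_avg: ward IN ('ER', 'GEN')]
patient=Wes: ✗
patient=Priya: ✗
patient=Xiu: ✗
patient=Kai: ✗
patient=Rosa: ✓ → 149
patient=Vik: ✗
patient=Yara: ✗
patient=Diego: ✗
patient=Farah: ✗
er_avg = 149
—
[triage_sum: triage >= 4]
patient=Wes: ✓ → 96
patient=Priya: ✓ → 158
patient=Xiu: ✗
patient=Kai: ✗
patient=Rosa: ✗
patient=Vik: ✗
patient=Yara: ✓ → 151
patient=Diego: ✗
patient=Farah: ✓ → 117
triage_sum = 96 + 158 + 151 + 117 = 522
—
[triage_sum2: triage = 1 AND ward IN ('ER', 'PED', 'SURG')]
patient=Wes: ✗
patient=Priya: ✗
patient=Xiu: ✗
patient=Kai: ✓ → 87
patient=Rosa: ✗
patient=Vik: ✓ → 130
patient=Yara: ✗
patient=Diego: ✗
patient=Farah: ✗
triage_sum2 = 87 + 130 = 217

er_avg=149, triage_sum=522, triage_sum2=217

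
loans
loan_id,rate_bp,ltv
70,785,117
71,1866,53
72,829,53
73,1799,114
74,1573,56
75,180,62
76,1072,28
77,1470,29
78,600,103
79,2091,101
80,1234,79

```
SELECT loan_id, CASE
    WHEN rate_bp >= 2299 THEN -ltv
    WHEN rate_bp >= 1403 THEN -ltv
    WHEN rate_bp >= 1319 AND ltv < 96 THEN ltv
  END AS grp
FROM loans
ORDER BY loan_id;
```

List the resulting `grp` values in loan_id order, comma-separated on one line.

loan_id=70: (no match → NULL) → NULL
loan_id=71: rate_bp >= 1403 → -53
loan_id=72: (no match → NULL) → NULL
loan_id=73: rate_bp >= 1403 → -114
loan_id=74: rate_bp >= 1403 → -56
loan_id=75: (no match → NULL) → NULL
loan_id=76: (no match → NULL) → NULL
loan_id=77: rate_bp >= 1403 → -29
loan_id=78: (no match → NULL) → NULL
loan_id=79: rate_bp >= 1403 → -101
loan_id=80: (no match → NULL) → NULL

NULL, -53, NULL, -114, -56, NULL, NULL, -29, NULL, -101, NULL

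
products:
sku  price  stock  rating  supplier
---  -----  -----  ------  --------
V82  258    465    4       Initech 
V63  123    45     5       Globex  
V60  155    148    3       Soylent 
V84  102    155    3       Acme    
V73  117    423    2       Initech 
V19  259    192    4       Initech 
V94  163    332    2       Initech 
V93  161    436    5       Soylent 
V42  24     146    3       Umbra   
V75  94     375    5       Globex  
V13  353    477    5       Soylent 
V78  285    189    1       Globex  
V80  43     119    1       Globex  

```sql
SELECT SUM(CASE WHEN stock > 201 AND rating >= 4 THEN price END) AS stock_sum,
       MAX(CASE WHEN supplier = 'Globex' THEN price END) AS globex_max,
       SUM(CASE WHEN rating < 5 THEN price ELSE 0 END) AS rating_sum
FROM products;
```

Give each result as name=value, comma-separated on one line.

[stock_sum: stock > 201 AND rating >= 4]
sku=V82: ✓ → 258
sku=V63: ✗
sku=V60: ✗
sku=V84: ✗
sku=V73: ✗
sku=V19: ✗
sku=V94: ✗
sku=V93: ✓ → 161
sku=V42: ✗
sku=V75: ✓ → 94
sku=V13: ✓ → 353
sku=V78: ✗
sku=V80: ✗
stock_sum = 258 + 161 + 94 + 353 = 866
—
[globex_max: supplier = 'Globex']
sku=V82: ✗
sku=V63: ✓ → 123
sku=V60: ✗
sku=V84: ✗
sku=V73: ✗
sku=V19: ✗
sku=V94: ✗
sku=V93: ✗
sku=V42: ✗
sku=V75: ✓ → 94
sku=V13: ✗
sku=V78: ✓ → 285
sku=V80: ✓ → 43
globex_max = MAX(123, 94, 285, 43) = 285
—
[rating_sum: rating < 5]
sku=V82: ✓ → 258
sku=V63: ✗
sku=V60: ✓ → 155
sku=V84: ✓ → 102
sku=V73: ✓ → 117
sku=V19: ✓ → 259
sku=V94: ✓ → 163
sku=V93: ✗
sku=V42: ✓ → 24
sku=V75: ✗
sku=V13: ✗
sku=V78: ✓ → 285
sku=V80: ✓ → 43
rating_sum = 258 + 155 + 102 + 117 + 259 + 163 + 24 + 285 + 43 = 1406

stock_sum=866, globex_max=285, rating_sum=1406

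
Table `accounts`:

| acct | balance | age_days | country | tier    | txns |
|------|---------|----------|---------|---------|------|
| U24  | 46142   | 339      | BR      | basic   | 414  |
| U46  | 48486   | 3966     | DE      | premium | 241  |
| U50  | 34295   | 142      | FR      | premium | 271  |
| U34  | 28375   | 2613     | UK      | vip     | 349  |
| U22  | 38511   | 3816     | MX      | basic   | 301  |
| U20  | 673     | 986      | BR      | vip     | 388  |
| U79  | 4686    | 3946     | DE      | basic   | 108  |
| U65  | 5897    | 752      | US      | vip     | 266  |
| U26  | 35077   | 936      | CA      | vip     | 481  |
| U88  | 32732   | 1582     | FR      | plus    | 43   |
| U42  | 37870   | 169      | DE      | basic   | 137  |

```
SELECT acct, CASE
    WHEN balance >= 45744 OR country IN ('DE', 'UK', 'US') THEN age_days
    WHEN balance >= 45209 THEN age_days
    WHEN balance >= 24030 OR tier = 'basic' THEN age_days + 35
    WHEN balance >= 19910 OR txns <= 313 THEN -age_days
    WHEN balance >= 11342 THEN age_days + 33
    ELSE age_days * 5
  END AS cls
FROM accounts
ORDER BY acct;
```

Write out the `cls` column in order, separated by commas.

acct=U20: ELSE → 4930
acct=U22: balance >= 24030 OR tier = 'basic' → 3851
acct=U24: balance >= 45744 OR country IN ('DE', 'UK', 'US') → 339
acct=U26: balance >= 24030 OR tier = 'basic' → 971
acct=U34: balance >= 45744 OR country IN ('DE', 'UK', 'US') → 2613
acct=U42: balance >= 45744 OR country IN ('DE', 'UK', 'US') → 169
acct=U46: balance >= 45744 OR country IN ('DE', 'UK', 'US') → 3966
acct=U50: balance >= 24030 OR tier = 'basic' → 177
acct=U65: balance >= 45744 OR country IN ('DE', 'UK', 'US') → 752
acct=U79: balance >= 45744 OR country IN ('DE', 'UK', 'US') → 3946
acct=U88: balance >= 24030 OR tier = 'basic' → 1617

4930, 3851, 339, 971, 2613, 169, 3966, 177, 752, 3946, 1617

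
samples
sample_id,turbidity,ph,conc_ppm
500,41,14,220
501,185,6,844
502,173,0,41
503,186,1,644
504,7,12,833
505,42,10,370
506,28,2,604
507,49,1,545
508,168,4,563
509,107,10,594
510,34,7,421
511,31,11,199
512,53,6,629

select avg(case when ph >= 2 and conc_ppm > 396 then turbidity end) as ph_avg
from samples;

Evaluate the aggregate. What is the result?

sample_id=500: ✗
sample_id=501: ✓ → 185
sample_id=502: ✗
sample_id=503: ✗
sample_id=504: ✓ → 7
sample_id=505: ✗
sample_id=506: ✓ → 28
sample_id=507: ✗
sample_id=508: ✓ → 168
sample_id=509: ✓ → 107
sample_id=510: ✓ → 34
sample_id=511: ✗
sample_id=512: ✓ → 53
ph_avg = (185 + 7 + 28 + 168 + 107 + 34 + 53) / 7 = 83.1428571429

83.1428571429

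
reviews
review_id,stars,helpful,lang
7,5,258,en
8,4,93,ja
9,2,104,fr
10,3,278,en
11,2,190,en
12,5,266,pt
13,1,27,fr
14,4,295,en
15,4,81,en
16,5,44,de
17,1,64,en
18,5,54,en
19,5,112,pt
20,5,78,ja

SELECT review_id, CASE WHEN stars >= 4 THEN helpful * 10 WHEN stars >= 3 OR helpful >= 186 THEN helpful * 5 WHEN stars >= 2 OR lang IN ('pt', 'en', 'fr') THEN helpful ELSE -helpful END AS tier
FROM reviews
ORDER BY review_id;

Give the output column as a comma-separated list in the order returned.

review_id=7: stars >= 4 → 2580
review_id=8: stars >= 4 → 930
review_id=9: stars >= 2 OR lang IN ('pt', 'en', 'fr') → 104
review_id=10: stars >= 3 OR helpful >= 186 → 1390
review_id=11: stars >= 3 OR helpful >= 186 → 950
review_id=12: stars >= 4 → 2660
review_id=13: stars >= 2 OR lang IN ('pt', 'en', 'fr') → 27
review_id=14: stars >= 4 → 2950
review_id=15: stars >= 4 → 810
review_id=16: stars >= 4 → 440
review_id=17: stars >= 2 OR lang IN ('pt', 'en', 'fr') → 64
review_id=18: stars >= 4 → 540
review_id=19: stars >= 4 → 1120
review_id=20: stars >= 4 → 780

2580, 930, 104, 1390, 950, 2660, 27, 2950, 810, 440, 64, 540, 1120, 780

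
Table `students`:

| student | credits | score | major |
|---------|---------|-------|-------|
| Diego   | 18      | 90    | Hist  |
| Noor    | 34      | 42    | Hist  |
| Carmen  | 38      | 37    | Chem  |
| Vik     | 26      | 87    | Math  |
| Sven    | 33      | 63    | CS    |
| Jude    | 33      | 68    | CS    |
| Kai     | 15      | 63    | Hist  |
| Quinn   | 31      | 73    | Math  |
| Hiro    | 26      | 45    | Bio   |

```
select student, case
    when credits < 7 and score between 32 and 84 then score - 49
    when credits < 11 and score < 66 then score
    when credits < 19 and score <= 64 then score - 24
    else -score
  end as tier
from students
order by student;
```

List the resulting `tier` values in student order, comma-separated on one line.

-37, -90, -45, -68, 39, -42, -73, -63, -87

student=Carmen: ELSE → -37
student=Diego: ELSE → -90
student=Hiro: ELSE → -45
student=Jude: ELSE → -68
student=Kai: credits < 19 and score <= 64 → 39
student=Noor: ELSE → -42
student=Quinn: ELSE → -73
student=Sven: ELSE → -63
student=Vik: ELSE → -87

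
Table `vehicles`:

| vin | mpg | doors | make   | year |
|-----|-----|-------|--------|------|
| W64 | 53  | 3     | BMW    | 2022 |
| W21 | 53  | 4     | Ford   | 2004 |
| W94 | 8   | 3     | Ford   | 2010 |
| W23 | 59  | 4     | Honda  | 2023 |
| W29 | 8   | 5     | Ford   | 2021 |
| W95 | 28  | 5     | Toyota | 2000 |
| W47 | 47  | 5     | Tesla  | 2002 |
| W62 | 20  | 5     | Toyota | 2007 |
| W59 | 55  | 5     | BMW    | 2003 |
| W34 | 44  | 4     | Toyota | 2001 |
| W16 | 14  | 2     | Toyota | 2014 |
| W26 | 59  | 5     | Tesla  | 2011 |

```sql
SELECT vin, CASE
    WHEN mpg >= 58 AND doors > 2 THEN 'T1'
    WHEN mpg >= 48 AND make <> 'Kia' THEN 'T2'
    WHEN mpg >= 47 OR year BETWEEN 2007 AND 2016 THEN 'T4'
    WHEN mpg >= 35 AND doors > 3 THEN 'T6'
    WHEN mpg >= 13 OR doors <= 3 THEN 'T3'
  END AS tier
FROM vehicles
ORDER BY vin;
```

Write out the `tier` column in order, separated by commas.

vin=W16: mpg >= 47 OR year BETWEEN 2007 AND 2016 → T4
vin=W21: mpg >= 48 AND make <> 'Kia' → T2
vin=W23: mpg >= 58 AND doors > 2 → T1
vin=W26: mpg >= 58 AND doors > 2 → T1
vin=W29: (no match → NULL) → NULL
vin=W34: mpg >= 35 AND doors > 3 → T6
vin=W47: mpg >= 47 OR year BETWEEN 2007 AND 2016 → T4
vin=W59: mpg >= 48 AND make <> 'Kia' → T2
vin=W62: mpg >= 47 OR year BETWEEN 2007 AND 2016 → T4
vin=W64: mpg >= 48 AND make <> 'Kia' → T2
vin=W94: mpg >= 47 OR year BETWEEN 2007 AND 2016 → T4
vin=W95: mpg >= 13 OR doors <= 3 → T3

T4, T2, T1, T1, NULL, T6, T4, T2, T4, T2, T4, T3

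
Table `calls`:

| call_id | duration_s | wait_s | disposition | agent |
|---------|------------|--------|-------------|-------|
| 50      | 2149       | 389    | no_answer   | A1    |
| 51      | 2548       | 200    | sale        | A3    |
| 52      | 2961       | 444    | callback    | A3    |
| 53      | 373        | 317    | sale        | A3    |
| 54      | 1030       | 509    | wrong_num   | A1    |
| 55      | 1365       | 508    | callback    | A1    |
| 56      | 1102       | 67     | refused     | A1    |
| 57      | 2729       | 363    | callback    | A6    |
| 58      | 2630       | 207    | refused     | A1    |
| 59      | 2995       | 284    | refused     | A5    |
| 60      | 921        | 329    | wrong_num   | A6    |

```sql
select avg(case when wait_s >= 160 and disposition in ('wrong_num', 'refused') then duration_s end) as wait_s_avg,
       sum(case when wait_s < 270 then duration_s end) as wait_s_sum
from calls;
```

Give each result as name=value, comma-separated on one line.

[wait_s_avg: wait_s >= 160 and disposition in ('wrong_num', 'refused')]
call_id=50: ✗
call_id=51: ✗
call_id=52: ✗
call_id=53: ✗
call_id=54: ✓ → 1030
call_id=55: ✗
call_id=56: ✗
call_id=57: ✗
call_id=58: ✓ → 2630
call_id=59: ✓ → 2995
call_id=60: ✓ → 921
wait_s_avg = (1030 + 2630 + 2995 + 921) / 4 = 1894
—
[wait_s_sum: wait_s < 270]
call_id=50: ✗
call_id=51: ✓ → 2548
call_id=52: ✗
call_id=53: ✗
call_id=54: ✗
call_id=55: ✗
call_id=56: ✓ → 1102
call_id=57: ✗
call_id=58: ✓ → 2630
call_id=59: ✗
call_id=60: ✗
wait_s_sum = 2548 + 1102 + 2630 = 6280

wait_s_avg=1894, wait_s_sum=6280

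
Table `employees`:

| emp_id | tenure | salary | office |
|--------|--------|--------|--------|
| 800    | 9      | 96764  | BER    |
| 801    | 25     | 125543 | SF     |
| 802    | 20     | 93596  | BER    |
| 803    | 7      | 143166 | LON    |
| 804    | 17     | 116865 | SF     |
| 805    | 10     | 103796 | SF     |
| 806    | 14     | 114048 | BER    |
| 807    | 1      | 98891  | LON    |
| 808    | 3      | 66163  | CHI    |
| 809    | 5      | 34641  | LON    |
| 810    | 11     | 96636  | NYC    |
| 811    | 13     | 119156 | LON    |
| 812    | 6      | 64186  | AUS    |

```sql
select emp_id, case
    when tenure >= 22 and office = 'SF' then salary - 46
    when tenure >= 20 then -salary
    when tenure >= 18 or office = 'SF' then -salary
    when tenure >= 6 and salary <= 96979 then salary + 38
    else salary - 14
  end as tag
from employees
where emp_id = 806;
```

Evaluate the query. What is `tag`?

114034

emp_id = 806: tenure=14, salary=114048, office=BER.
tenure >= 22 and office = 'SF' → false
tenure >= 20 → false
tenure >= 18 or office = 'SF' → false
tenure >= 6 and salary <= 96979 → false
No prior WHEN matched → ELSE → 114034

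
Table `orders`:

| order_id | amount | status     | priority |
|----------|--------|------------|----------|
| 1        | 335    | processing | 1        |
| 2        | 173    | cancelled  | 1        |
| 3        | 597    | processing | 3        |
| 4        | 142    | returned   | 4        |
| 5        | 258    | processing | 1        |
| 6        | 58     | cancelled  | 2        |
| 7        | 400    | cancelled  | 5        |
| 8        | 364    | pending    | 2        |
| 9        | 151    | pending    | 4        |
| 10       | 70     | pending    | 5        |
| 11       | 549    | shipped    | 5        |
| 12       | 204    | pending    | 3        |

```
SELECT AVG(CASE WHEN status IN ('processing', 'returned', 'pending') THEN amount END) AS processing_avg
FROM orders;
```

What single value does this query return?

265.125

order_id=1: ✓ → 335
order_id=2: ✗
order_id=3: ✓ → 597
order_id=4: ✓ → 142
order_id=5: ✓ → 258
order_id=6: ✗
order_id=7: ✗
order_id=8: ✓ → 364
order_id=9: ✓ → 151
order_id=10: ✓ → 70
order_id=11: ✗
order_id=12: ✓ → 204
processing_avg = (335 + 597 + 142 + 258 + 364 + 151 + 70 + 204) / 8 = 265.125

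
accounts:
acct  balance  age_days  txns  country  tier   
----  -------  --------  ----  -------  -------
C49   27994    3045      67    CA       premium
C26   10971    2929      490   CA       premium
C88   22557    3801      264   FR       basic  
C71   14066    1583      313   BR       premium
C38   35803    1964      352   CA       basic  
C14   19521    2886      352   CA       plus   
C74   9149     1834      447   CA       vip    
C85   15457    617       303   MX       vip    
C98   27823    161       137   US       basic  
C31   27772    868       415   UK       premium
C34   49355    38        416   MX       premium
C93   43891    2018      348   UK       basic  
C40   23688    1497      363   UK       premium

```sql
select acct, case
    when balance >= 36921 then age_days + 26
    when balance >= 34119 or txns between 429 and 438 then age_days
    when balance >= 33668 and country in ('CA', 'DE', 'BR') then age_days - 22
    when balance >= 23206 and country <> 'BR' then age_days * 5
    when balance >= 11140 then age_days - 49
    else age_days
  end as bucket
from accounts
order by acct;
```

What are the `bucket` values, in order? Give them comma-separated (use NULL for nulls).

acct=C14: balance >= 11140 → 2837
acct=C26: ELSE → 2929
acct=C31: balance >= 23206 and country <> 'BR' → 4340
acct=C34: balance >= 36921 → 64
acct=C38: balance >= 34119 or txns between 429 and 438 → 1964
acct=C40: balance >= 23206 and country <> 'BR' → 7485
acct=C49: balance >= 23206 and country <> 'BR' → 15225
acct=C71: balance >= 11140 → 1534
acct=C74: ELSE → 1834
acct=C85: balance >= 11140 → 568
acct=C88: balance >= 11140 → 3752
acct=C93: balance >= 36921 → 2044
acct=C98: balance >= 23206 and country <> 'BR' → 805

2837, 2929, 4340, 64, 1964, 7485, 15225, 1534, 1834, 568, 3752, 2044, 805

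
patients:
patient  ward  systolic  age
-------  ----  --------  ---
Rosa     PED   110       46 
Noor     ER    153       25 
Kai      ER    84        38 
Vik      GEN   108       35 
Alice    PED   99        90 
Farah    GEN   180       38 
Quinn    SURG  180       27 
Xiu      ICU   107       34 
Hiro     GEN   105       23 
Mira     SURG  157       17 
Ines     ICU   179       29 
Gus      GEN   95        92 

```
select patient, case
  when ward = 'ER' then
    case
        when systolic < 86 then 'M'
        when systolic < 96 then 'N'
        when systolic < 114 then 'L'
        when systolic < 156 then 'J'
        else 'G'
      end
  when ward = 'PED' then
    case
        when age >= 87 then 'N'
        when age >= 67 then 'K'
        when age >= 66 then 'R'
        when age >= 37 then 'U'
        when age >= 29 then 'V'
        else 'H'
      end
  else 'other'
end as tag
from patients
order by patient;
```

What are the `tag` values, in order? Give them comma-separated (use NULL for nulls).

patient=Alice: ward='PED' → inner[age >= 87] → N
patient=Farah: ward='GEN' → outer ELSE → other
patient=Gus: ward='GEN' → outer ELSE → other
patient=Hiro: ward='GEN' → outer ELSE → other
patient=Ines: ward='ICU' → outer ELSE → other
patient=Kai: ward='ER' → inner[systolic < 86] → M
patient=Mira: ward='SURG' → outer ELSE → other
patient=Noor: ward='ER' → inner[systolic < 156] → J
patient=Quinn: ward='SURG' → outer ELSE → other
patient=Rosa: ward='PED' → inner[age >= 37] → U
patient=Vik: ward='GEN' → outer ELSE → other
patient=Xiu: ward='ICU' → outer ELSE → other

N, other, other, other, other, M, other, J, other, U, other, other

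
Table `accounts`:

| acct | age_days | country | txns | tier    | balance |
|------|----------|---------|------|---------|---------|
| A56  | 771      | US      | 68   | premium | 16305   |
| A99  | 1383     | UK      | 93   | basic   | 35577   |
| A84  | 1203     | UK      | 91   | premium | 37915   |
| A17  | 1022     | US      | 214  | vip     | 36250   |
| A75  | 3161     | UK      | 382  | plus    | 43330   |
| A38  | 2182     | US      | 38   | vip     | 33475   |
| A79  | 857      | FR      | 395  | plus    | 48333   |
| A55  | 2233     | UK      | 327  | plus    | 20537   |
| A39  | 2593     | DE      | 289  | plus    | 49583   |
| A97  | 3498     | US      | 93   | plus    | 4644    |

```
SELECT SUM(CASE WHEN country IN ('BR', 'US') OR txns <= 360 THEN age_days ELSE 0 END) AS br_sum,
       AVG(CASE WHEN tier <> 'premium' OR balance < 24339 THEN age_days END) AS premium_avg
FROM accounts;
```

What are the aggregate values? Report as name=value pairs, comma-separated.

br_sum=14885, premium_avg=1966.6666666667

[br_sum: country IN ('BR', 'US') OR txns <= 360]
acct=A56: ✓ → 771
acct=A99: ✓ → 1383
acct=A84: ✓ → 1203
acct=A17: ✓ → 1022
acct=A75: ✗
acct=A38: ✓ → 2182
acct=A79: ✗
acct=A55: ✓ → 2233
acct=A39: ✓ → 2593
acct=A97: ✓ → 3498
br_sum = 771 + 1383 + 1203 + 1022 + 2182 + 2233 + 2593 + 3498 = 14885
—
[premium_avg: tier <> 'premium' OR balance < 24339]
acct=A56: ✓ → 771
acct=A99: ✓ → 1383
acct=A84: ✗
acct=A17: ✓ → 1022
acct=A75: ✓ → 3161
acct=A38: ✓ → 2182
acct=A79: ✓ → 857
acct=A55: ✓ → 2233
acct=A39: ✓ → 2593
acct=A97: ✓ → 3498
premium_avg = (771 + 1383 + 1022 + 3161 + 2182 + 857 + 2233 + 2593 + 3498) / 9 = 1966.6666666667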